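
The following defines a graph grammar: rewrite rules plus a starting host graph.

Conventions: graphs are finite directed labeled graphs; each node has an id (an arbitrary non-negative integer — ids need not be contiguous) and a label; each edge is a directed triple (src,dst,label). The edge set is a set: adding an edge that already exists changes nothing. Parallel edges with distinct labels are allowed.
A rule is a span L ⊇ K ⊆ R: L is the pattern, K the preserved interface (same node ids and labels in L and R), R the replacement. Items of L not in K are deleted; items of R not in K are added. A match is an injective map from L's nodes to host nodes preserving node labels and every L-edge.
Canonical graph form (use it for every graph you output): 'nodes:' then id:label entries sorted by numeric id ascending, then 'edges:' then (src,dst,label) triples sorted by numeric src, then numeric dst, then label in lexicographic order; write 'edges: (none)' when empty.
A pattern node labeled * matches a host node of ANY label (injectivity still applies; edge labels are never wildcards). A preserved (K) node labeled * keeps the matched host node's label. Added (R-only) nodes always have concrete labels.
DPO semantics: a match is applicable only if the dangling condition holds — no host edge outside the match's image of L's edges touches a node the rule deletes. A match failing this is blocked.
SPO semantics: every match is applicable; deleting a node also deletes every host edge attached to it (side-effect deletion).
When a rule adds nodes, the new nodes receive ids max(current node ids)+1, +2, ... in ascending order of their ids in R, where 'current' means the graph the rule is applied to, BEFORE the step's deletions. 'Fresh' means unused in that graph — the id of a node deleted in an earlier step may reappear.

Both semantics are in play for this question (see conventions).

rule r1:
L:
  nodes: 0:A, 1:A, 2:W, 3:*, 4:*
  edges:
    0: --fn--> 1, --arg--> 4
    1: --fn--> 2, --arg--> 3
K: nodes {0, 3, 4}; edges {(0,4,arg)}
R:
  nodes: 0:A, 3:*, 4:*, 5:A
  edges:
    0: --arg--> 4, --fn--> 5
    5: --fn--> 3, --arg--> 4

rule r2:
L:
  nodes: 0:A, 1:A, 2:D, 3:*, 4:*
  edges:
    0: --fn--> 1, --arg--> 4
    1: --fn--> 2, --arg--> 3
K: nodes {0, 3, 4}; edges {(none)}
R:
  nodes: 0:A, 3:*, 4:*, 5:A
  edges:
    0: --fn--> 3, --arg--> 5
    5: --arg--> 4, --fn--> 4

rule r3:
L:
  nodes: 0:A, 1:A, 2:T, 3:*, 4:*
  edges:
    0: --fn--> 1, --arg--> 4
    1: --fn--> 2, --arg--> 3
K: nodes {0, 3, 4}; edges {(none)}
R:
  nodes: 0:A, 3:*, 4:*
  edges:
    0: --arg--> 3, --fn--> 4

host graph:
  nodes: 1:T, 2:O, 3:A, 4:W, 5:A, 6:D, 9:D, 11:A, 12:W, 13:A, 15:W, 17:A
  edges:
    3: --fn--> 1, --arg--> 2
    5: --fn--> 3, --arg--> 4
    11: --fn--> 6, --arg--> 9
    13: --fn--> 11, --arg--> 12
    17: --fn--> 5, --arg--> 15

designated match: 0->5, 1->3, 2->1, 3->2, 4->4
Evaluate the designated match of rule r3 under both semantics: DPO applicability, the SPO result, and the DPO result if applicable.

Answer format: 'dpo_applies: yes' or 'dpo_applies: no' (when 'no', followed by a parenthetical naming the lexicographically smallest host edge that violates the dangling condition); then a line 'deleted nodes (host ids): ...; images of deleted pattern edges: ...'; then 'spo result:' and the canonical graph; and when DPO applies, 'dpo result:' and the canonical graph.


dpo_applies: yes
deleted nodes (host ids): 1, 3; images of deleted pattern edges: (3,1,fn); (3,2,arg); (5,3,fn); (5,4,arg)
spo result:
nodes: 2:O, 4:W, 5:A, 6:D, 9:D, 11:A, 12:W, 13:A, 15:W, 17:A
edges: (5,2,arg); (5,4,fn); (11,6,fn); (11,9,arg); (13,11,fn); (13,12,arg); (17,5,fn); (17,15,arg)
dpo result:
nodes: 2:O, 4:W, 5:A, 6:D, 9:D, 11:A, 12:W, 13:A, 15:W, 17:A
edges: (5,2,arg); (5,4,fn); (11,6,fn); (11,9,arg); (13,11,fn); (13,12,arg); (17,5,fn); (17,15,arg)


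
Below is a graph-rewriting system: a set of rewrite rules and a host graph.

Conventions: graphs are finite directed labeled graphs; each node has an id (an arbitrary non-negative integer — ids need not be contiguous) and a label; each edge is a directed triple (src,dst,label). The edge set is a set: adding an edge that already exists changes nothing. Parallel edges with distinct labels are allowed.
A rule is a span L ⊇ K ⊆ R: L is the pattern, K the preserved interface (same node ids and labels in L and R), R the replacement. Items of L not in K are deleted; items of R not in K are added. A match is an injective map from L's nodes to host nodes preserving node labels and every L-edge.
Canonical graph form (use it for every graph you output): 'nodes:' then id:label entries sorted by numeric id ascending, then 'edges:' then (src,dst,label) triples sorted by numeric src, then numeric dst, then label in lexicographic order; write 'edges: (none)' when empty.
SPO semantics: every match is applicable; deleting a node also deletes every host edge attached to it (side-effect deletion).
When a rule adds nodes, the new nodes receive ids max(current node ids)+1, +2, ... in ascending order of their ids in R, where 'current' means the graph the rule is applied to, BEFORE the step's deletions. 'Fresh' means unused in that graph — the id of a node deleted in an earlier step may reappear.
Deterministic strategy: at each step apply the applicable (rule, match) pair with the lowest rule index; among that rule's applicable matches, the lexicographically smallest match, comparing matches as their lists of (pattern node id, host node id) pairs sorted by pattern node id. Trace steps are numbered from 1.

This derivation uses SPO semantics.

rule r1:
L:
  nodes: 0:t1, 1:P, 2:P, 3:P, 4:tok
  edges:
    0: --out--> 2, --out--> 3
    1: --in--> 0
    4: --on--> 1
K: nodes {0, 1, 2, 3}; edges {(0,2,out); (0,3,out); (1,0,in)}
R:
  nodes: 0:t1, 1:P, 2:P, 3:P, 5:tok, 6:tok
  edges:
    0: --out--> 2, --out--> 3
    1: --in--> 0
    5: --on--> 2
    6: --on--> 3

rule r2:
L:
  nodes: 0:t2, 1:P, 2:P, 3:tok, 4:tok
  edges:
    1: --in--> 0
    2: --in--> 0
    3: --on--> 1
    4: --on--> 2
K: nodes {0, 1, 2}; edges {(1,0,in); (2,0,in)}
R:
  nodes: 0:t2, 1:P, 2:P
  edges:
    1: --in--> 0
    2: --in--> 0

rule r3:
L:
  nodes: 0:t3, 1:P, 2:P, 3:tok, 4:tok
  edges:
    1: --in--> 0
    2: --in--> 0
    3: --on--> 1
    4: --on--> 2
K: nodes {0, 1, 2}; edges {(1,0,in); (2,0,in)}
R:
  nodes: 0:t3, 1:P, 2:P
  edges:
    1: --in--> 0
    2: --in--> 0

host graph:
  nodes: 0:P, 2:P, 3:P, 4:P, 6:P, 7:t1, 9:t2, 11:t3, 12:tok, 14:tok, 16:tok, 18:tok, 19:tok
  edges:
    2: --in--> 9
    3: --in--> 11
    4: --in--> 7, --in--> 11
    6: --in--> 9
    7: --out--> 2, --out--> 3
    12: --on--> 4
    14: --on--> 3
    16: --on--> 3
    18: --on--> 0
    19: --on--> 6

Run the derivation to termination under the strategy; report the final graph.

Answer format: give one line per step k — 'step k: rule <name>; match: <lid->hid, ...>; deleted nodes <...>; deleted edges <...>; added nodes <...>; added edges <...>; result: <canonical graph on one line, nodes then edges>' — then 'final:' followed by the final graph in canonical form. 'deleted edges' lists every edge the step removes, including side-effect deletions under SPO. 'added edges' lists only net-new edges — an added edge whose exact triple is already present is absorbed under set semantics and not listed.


step 1: rule r1; match: 0->7, 1->4, 2->2, 3->3, 4->12; deleted nodes 12; deleted edges (12,4,on); added nodes 20, 21; added edges (20,2,on); (21,3,on); result: nodes: 0:P, 2:P, 3:P, 4:P, 6:P, 7:t1, 9:t2, 11:t3, 14:tok, 16:tok, 18:tok, 19:tok, 20:tok, 21:tok edges: (2,9,in); (3,11,in); (4,7,in); (4,11,in); (6,9,in); (7,2,out); (7,3,out); (14,3,on); (16,3,on); (18,0,on); (19,6,on); (20,2,on); (21,3,on)
step 2: rule r2; match: 0->9, 1->2, 2->6, 3->20, 4->19; deleted nodes 19, 20; deleted edges (19,6,on); (20,2,on); added nodes (none); added edges (none); result: nodes: 0:P, 2:P, 3:P, 4:P, 6:P, 7:t1, 9:t2, 11:t3, 14:tok, 16:tok, 18:tok, 21:tok edges: (2,9,in); (3,11,in); (4,7,in); (4,11,in); (6,9,in); (7,2,out); (7,3,out); (14,3,on); (16,3,on); (18,0,on); (21,3,on)
final:
nodes: 0:P, 2:P, 3:P, 4:P, 6:P, 7:t1, 9:t2, 11:t3, 14:tok, 16:tok, 18:tok, 21:tok
edges: (2,9,in); (3,11,in); (4,7,in); (4,11,in); (6,9,in); (7,2,out); (7,3,out); (14,3,on); (16,3,on); (18,0,on); (21,3,on)


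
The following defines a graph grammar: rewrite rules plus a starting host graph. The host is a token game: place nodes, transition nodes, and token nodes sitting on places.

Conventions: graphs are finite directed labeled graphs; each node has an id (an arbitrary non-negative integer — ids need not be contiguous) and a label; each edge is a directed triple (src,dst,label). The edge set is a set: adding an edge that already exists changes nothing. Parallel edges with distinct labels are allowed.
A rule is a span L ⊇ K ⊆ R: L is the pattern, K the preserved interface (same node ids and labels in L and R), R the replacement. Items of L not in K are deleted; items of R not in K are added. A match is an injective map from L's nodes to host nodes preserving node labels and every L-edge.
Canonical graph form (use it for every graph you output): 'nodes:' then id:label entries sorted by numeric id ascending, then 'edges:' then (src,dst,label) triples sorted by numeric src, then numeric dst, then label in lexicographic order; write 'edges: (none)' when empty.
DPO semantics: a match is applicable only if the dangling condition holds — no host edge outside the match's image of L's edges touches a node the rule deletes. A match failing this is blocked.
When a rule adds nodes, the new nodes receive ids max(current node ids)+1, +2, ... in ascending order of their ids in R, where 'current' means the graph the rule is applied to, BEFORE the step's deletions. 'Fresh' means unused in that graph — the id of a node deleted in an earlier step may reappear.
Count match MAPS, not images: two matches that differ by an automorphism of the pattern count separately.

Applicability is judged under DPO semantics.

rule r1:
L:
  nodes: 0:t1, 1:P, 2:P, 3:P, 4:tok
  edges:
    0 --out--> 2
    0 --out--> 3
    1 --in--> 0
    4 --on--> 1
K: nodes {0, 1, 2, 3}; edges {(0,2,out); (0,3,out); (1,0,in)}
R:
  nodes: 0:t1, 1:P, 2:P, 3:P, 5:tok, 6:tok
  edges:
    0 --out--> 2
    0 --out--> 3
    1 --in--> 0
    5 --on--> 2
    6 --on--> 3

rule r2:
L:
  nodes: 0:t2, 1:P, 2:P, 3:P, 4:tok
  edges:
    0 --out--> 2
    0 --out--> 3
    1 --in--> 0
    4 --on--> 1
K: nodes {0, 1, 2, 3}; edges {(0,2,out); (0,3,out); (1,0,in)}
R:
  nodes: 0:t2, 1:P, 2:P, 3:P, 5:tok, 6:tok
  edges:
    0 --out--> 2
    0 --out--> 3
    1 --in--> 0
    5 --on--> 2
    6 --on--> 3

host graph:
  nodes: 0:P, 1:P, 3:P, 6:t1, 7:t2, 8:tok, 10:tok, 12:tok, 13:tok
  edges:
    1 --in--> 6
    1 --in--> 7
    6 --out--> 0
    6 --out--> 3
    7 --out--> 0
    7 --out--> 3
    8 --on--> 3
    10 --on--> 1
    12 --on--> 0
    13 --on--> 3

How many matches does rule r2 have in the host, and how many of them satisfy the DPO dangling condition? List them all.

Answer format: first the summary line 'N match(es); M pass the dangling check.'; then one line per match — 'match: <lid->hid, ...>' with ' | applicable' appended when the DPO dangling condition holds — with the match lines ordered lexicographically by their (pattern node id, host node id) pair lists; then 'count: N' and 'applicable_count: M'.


2 match(es); 2 pass the dangling check.
match: 0->7, 1->1, 2->0, 3->3, 4->10 | applicable
match: 0->7, 1->1, 2->3, 3->0, 4->10 | applicable
count: 2
applicable_count: 2


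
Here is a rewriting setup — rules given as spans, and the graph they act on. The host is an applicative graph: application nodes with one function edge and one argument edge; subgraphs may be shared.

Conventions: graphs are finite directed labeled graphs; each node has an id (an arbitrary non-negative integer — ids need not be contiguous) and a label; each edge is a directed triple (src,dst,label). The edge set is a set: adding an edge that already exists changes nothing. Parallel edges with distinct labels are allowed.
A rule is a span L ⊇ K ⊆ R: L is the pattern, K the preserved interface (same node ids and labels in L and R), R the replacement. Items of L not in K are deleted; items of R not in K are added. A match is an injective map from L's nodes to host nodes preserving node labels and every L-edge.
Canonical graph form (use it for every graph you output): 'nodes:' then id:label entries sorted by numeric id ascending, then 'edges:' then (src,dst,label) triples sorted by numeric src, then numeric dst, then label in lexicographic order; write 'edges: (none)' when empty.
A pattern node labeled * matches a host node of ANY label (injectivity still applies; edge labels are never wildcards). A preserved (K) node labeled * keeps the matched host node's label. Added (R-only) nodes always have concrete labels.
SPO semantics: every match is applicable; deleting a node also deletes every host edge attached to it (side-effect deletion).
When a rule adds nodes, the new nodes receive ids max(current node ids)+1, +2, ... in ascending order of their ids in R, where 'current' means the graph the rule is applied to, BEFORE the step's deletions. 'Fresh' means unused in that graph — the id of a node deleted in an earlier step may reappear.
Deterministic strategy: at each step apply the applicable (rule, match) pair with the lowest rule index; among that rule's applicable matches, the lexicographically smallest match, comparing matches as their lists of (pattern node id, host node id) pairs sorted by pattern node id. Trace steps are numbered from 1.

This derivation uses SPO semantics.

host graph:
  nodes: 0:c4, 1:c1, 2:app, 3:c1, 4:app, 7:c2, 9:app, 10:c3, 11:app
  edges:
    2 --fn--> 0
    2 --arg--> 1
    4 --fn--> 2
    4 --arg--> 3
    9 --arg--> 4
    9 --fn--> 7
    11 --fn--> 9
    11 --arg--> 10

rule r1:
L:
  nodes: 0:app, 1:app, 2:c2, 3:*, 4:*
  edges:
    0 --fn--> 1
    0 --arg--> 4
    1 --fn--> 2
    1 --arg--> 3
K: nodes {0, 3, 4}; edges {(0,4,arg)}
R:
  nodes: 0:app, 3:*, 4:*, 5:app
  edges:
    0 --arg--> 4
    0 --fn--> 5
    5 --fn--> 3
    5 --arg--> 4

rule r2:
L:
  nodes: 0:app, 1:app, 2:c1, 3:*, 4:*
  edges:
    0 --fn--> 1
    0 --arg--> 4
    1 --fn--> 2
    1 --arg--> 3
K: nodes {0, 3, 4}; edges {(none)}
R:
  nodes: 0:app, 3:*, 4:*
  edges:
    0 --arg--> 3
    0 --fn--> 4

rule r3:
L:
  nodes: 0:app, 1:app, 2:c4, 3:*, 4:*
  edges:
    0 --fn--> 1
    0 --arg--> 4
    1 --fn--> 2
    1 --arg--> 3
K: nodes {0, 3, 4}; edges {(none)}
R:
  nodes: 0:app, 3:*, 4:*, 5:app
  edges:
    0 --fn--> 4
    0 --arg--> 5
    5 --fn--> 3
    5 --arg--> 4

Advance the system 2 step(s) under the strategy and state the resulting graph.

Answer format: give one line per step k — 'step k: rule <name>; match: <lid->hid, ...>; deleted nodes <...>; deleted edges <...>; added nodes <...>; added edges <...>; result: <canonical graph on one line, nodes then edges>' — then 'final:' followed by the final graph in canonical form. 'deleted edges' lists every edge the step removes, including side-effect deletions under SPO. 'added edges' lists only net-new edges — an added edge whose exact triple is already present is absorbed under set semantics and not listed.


step 1: rule r1; match: 0->11, 1->9, 2->7, 3->4, 4->10; deleted nodes 7, 9; deleted edges (9,4,arg); (9,7,fn); (11,9,fn); added nodes 12; added edges (11,12,fn); (12,4,fn); (12,10,arg); result: nodes: 0:c4, 1:c1, 2:app, 3:c1, 4:app, 10:c3, 11:app, 12:app edges: (2,0,fn); (2,1,arg); (4,2,fn); (4,3,arg); (11,10,arg); (11,12,fn); (12,4,fn); (12,10,arg)
step 2: rule r3; match: 0->4, 1->2, 2->0, 3->1, 4->3; deleted nodes 0, 2; deleted edges (2,0,fn); (2,1,arg); (4,2,fn); (4,3,arg); added nodes 13; added edges (4,3,fn); (4,13,arg); (13,1,fn); (13,3,arg); result: nodes: 1:c1, 3:c1, 4:app, 10:c3, 11:app, 12:app, 13:app edges: (4,3,fn); (4,13,arg); (11,10,arg); (11,12,fn); (12,4,fn); (12,10,arg); (13,1,fn); (13,3,arg)
final:
nodes: 1:c1, 3:c1, 4:app, 10:c3, 11:app, 12:app, 13:app
edges: (4,3,fn); (4,13,arg); (11,10,arg); (11,12,fn); (12,4,fn); (12,10,arg); (13,1,fn); (13,3,arg)


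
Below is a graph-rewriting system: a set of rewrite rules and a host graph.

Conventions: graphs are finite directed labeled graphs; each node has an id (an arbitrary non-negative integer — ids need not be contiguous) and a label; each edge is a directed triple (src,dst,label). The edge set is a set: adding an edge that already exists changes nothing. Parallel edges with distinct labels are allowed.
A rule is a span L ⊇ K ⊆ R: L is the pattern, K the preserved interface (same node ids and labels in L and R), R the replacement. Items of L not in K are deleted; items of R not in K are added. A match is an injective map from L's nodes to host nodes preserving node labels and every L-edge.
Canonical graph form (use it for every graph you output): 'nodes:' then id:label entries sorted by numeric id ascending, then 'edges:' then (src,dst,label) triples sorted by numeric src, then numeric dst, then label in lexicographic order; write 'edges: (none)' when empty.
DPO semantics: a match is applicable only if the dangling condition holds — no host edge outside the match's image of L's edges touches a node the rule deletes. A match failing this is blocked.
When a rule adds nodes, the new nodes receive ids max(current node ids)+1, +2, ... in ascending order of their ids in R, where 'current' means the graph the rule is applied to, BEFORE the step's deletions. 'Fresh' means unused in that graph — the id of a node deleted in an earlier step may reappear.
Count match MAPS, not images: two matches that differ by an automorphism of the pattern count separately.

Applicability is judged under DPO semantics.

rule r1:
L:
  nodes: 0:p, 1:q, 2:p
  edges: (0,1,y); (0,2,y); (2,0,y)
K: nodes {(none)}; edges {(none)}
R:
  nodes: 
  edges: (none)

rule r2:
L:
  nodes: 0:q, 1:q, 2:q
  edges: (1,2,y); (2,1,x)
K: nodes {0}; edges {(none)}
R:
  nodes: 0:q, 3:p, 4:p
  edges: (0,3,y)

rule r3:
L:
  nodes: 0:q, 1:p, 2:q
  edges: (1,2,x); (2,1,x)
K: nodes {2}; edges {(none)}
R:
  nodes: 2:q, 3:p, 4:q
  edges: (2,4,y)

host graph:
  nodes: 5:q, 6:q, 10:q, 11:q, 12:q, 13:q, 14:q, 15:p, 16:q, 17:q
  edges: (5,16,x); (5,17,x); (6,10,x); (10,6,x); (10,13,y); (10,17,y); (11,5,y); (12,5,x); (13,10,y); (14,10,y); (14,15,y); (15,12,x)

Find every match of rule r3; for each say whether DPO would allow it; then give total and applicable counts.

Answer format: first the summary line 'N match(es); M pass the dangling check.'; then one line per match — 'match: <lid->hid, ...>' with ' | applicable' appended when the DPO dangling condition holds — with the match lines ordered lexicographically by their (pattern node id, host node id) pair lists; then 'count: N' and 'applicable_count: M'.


0 match(es); 0 pass the dangling check.
count: 0
applicable_count: 0


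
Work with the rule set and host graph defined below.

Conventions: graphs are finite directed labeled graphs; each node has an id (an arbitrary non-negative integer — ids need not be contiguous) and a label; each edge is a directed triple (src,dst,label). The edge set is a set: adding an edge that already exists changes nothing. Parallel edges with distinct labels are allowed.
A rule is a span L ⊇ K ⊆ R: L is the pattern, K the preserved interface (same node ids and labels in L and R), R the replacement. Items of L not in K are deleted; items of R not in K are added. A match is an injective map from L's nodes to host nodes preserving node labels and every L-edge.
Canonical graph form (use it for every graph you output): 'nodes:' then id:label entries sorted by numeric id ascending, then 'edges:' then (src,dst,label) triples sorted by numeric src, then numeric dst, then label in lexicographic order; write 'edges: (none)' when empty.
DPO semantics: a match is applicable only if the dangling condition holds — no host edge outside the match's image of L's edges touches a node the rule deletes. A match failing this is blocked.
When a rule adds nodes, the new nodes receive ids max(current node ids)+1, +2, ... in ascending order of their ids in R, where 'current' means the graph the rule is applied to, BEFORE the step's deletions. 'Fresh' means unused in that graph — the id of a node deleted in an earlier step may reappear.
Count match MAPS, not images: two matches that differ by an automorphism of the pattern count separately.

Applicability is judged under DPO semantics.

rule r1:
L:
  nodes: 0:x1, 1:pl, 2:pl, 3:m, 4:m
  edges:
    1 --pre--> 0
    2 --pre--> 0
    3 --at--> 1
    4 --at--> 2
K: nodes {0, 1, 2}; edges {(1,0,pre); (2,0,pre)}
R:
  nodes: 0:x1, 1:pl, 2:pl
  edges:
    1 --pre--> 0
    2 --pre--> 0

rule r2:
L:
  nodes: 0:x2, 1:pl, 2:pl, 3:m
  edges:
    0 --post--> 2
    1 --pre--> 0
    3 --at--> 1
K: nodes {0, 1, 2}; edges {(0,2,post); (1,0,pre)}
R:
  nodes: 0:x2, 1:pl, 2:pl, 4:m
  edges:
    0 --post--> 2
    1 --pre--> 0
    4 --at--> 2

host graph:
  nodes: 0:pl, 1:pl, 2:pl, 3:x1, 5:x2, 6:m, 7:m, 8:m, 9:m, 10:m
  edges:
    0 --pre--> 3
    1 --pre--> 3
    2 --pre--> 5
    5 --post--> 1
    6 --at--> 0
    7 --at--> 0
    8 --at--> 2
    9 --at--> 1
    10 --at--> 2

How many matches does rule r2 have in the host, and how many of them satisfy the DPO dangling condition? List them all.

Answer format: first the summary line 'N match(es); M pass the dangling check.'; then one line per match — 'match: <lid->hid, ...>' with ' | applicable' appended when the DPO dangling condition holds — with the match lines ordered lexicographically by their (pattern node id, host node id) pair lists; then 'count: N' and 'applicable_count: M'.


2 match(es); 2 pass the dangling check.
match: 0->5, 1->2, 2->1, 3->8 | applicable
match: 0->5, 1->2, 2->1, 3->10 | applicable
count: 2
applicable_count: 2


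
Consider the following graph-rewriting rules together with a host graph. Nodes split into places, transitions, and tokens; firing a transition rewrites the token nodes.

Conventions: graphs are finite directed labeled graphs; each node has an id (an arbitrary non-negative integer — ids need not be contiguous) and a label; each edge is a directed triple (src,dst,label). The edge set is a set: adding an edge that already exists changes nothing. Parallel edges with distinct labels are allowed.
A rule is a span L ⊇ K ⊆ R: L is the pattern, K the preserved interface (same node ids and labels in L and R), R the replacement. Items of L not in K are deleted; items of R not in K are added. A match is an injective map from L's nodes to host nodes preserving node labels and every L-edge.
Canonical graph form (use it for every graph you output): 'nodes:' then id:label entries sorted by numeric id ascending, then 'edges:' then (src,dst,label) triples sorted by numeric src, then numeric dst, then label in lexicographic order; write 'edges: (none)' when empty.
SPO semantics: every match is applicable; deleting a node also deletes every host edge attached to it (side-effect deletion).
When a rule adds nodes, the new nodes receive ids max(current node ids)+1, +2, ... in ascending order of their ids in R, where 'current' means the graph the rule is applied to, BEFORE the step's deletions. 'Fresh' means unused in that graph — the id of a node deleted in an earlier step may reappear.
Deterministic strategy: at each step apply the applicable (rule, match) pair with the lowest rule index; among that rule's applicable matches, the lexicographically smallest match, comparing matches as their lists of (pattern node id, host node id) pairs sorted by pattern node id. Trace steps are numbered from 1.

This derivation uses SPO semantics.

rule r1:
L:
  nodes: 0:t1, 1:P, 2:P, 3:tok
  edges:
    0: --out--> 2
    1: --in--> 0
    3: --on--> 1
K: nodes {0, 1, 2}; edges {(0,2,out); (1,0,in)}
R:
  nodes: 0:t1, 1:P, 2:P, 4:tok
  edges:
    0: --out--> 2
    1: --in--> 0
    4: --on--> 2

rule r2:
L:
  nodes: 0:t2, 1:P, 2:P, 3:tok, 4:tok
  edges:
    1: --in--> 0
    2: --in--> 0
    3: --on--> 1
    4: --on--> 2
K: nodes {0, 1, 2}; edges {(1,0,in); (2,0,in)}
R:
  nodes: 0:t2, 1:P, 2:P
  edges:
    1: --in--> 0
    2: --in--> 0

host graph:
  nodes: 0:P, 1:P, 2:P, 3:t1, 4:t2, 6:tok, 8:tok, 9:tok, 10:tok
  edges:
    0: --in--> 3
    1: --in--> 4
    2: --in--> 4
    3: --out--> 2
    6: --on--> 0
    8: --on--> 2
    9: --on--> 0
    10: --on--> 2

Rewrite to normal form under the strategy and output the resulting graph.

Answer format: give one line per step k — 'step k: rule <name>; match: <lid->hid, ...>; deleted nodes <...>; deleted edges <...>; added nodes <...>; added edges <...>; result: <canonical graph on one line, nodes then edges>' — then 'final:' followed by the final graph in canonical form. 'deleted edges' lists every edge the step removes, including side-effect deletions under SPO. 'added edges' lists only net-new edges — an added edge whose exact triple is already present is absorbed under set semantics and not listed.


step 1: rule r1; match: 0->3, 1->0, 2->2, 3->6; deleted nodes 6; deleted edges (6,0,on); added nodes 11; added edges (11,2,on); result: nodes: 0:P, 1:P, 2:P, 3:t1, 4:t2, 8:tok, 9:tok, 10:tok, 11:tok edges: (0,3,in); (1,4,in); (2,4,in); (3,2,out); (8,2,on); (9,0,on); (10,2,on); (11,2,on)
step 2: rule r1; match: 0->3, 1->0, 2->2, 3->9; deleted nodes 9; deleted edges (9,0,on); added nodes 12; added edges (12,2,on); result: nodes: 0:P, 1:P, 2:P, 3:t1, 4:t2, 8:tok, 10:tok, 11:tok, 12:tok edges: (0,3,in); (1,4,in); (2,4,in); (3,2,out); (8,2,on); (10,2,on); (11,2,on); (12,2,on)
final:
nodes: 0:P, 1:P, 2:P, 3:t1, 4:t2, 8:tok, 10:tok, 11:tok, 12:tok
edges: (0,3,in); (1,4,in); (2,4,in); (3,2,out); (8,2,on); (10,2,on); (11,2,on); (12,2,on)


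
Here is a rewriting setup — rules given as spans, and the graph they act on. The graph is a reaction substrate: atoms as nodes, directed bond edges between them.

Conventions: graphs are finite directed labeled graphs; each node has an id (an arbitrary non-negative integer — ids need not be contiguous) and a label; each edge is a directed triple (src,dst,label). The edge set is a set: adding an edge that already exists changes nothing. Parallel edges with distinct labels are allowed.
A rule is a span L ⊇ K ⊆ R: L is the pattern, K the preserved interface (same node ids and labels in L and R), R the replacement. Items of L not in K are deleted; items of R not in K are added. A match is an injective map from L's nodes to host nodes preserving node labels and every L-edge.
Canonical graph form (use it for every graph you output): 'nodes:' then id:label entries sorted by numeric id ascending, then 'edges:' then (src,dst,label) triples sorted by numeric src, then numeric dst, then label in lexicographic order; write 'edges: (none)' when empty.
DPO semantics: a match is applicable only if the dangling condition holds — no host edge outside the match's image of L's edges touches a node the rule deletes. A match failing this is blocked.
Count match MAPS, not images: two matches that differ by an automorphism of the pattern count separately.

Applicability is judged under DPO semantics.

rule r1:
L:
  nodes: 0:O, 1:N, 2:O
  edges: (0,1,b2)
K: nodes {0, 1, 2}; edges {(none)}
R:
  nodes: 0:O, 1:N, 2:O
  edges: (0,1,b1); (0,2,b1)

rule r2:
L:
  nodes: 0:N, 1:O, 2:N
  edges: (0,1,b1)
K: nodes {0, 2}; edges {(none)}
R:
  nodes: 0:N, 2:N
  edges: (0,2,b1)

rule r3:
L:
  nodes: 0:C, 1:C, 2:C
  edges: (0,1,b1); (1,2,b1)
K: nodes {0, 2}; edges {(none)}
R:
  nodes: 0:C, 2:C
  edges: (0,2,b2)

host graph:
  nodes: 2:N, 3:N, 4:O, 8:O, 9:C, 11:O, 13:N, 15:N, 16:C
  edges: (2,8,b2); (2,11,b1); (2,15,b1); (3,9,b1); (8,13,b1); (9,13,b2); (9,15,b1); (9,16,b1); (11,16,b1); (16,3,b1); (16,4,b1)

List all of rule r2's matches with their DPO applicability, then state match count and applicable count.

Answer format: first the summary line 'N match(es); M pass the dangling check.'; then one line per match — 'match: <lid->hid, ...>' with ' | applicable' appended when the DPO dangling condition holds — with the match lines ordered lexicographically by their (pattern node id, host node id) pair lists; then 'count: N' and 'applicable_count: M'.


3 match(es); 0 pass the dangling check.
match: 0->2, 1->11, 2->3
match: 0->2, 1->11, 2->13
match: 0->2, 1->11, 2->15
count: 3
applicable_count: 0


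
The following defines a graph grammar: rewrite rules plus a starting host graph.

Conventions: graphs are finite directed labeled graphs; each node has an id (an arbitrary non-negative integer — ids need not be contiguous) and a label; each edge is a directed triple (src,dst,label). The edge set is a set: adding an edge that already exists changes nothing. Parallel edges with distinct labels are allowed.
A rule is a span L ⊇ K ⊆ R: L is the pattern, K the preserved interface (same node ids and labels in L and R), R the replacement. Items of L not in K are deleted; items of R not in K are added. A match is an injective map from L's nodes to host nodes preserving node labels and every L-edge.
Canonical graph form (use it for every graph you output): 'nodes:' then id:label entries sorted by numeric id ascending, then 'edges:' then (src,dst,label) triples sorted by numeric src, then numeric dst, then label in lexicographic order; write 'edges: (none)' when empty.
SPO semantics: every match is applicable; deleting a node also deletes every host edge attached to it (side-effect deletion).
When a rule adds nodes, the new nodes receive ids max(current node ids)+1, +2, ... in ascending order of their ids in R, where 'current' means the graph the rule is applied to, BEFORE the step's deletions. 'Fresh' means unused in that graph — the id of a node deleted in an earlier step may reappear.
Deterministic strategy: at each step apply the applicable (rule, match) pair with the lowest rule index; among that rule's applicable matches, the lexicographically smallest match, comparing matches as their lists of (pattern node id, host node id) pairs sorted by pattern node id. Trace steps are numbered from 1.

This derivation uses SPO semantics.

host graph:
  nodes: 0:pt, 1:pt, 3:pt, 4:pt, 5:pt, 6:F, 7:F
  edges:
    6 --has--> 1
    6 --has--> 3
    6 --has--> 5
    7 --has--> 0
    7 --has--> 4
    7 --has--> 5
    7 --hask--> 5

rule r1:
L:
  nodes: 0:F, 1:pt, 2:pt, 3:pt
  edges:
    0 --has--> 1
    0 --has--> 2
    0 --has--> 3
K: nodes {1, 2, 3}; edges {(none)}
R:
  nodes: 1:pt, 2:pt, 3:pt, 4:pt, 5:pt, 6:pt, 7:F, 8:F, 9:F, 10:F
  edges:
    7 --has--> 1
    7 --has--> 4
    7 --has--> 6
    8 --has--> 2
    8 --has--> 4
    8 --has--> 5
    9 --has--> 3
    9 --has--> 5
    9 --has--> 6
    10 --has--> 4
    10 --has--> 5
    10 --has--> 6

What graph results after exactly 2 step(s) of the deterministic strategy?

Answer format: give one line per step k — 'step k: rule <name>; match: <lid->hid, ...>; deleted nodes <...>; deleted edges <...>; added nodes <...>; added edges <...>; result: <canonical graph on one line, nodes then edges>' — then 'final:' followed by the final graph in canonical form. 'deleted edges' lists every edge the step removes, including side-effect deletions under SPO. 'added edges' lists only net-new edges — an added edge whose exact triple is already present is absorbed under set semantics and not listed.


step 1: rule r1; match: 0->6, 1->1, 2->3, 3->5; deleted nodes 6; deleted edges (6,1,has); (6,3,has); (6,5,has); added nodes 8, 9, 10, 11, 12, 13, 14; added edges (11,1,has); (11,8,has); (11,10,has); (12,3,has); (12,8,has); (12,9,has); (13,5,has); (13,9,has); (13,10,has); (14,8,has); (14,9,has); (14,10,has); result: nodes: 0:pt, 1:pt, 3:pt, 4:pt, 5:pt, 7:F, 8:pt, 9:pt, 10:pt, 11:F, 12:F, 13:F, 14:F edges: (7,0,has); (7,4,has); (7,5,has); (7,5,hask); (11,1,has); (11,8,has); (11,10,has); (12,3,has); (12,8,has); (12,9,has); (13,5,has); (13,9,has); (13,10,has); (14,8,has); (14,9,has); (14,10,has)
step 2: rule r1; match: 0->7, 1->0, 2->4, 3->5; deleted nodes 7; deleted edges (7,0,has); (7,4,has); (7,5,has); (7,5,hask); added nodes 15, 16, 17, 18, 19, 20, 21; added edges (18,0,has); (18,15,has); (18,17,has); (19,4,has); (19,15,has); (19,16,has); (20,5,has); (20,16,has); (20,17,has); (21,15,has); (21,16,has); (21,17,has); result: nodes: 0:pt, 1:pt, 3:pt, 4:pt, 5:pt, 8:pt, 9:pt, 10:pt, 11:F, 12:F, 13:F, 14:F, 15:pt, 16:pt, 17:pt, 18:F, 19:F, 20:F, 21:F edges: (11,1,has); (11,8,has); (11,10,has); (12,3,has); (12,8,has); (12,9,has); (13,5,has); (13,9,has); (13,10,has); (14,8,has); (14,9,has); (14,10,has); (18,0,has); (18,15,has); (18,17,has); (19,4,has); (19,15,has); (19,16,has); (20,5,has); (20,16,has); (20,17,has); (21,15,has); (21,16,has); (21,17,has)
final:
nodes: 0:pt, 1:pt, 3:pt, 4:pt, 5:pt, 8:pt, 9:pt, 10:pt, 11:F, 12:F, 13:F, 14:F, 15:pt, 16:pt, 17:pt, 18:F, 19:F, 20:F, 21:F
edges: (11,1,has); (11,8,has); (11,10,has); (12,3,has); (12,8,has); (12,9,has); (13,5,has); (13,9,has); (13,10,has); (14,8,has); (14,9,has); (14,10,has); (18,0,has); (18,15,has); (18,17,has); (19,4,has); (19,15,has); (19,16,has); (20,5,has); (20,16,has); (20,17,has); (21,15,has); (21,16,has); (21,17,has)


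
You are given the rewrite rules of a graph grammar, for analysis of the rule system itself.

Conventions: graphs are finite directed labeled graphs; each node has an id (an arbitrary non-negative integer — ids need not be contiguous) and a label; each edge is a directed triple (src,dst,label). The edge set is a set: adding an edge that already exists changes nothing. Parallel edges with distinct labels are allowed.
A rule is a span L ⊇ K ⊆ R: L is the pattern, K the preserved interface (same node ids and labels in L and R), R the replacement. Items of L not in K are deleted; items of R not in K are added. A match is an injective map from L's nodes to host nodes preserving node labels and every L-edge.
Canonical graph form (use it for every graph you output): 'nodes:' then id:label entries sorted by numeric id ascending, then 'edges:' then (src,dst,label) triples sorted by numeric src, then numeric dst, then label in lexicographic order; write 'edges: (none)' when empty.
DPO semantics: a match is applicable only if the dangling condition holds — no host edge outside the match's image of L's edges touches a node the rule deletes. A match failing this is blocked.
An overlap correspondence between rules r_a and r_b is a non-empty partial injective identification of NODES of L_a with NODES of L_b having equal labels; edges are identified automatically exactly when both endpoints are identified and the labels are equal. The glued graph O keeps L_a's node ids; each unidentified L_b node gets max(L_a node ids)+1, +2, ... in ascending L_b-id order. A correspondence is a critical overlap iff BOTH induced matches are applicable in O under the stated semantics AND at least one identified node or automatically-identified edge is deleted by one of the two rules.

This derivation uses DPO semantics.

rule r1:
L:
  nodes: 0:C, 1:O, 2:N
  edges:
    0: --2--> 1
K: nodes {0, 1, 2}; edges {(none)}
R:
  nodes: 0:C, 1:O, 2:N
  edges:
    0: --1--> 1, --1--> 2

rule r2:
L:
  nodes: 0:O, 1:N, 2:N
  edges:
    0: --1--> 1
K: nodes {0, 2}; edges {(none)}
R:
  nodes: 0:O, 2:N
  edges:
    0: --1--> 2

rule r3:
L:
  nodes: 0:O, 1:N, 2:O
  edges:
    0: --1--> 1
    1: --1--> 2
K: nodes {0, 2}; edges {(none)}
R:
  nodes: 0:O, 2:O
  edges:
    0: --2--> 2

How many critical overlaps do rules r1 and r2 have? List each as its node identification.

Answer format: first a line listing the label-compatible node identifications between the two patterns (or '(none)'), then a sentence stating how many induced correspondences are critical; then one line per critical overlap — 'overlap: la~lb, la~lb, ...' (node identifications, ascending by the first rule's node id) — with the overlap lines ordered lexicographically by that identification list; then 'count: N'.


label-compatible node identifications between L(r1) and L(r2): 1~0, 2~1, 2~2
2 of the induced correspondences are critical overlaps of r1 and r2.
overlap: 1~0, 2~1
overlap: 2~1
count: 2


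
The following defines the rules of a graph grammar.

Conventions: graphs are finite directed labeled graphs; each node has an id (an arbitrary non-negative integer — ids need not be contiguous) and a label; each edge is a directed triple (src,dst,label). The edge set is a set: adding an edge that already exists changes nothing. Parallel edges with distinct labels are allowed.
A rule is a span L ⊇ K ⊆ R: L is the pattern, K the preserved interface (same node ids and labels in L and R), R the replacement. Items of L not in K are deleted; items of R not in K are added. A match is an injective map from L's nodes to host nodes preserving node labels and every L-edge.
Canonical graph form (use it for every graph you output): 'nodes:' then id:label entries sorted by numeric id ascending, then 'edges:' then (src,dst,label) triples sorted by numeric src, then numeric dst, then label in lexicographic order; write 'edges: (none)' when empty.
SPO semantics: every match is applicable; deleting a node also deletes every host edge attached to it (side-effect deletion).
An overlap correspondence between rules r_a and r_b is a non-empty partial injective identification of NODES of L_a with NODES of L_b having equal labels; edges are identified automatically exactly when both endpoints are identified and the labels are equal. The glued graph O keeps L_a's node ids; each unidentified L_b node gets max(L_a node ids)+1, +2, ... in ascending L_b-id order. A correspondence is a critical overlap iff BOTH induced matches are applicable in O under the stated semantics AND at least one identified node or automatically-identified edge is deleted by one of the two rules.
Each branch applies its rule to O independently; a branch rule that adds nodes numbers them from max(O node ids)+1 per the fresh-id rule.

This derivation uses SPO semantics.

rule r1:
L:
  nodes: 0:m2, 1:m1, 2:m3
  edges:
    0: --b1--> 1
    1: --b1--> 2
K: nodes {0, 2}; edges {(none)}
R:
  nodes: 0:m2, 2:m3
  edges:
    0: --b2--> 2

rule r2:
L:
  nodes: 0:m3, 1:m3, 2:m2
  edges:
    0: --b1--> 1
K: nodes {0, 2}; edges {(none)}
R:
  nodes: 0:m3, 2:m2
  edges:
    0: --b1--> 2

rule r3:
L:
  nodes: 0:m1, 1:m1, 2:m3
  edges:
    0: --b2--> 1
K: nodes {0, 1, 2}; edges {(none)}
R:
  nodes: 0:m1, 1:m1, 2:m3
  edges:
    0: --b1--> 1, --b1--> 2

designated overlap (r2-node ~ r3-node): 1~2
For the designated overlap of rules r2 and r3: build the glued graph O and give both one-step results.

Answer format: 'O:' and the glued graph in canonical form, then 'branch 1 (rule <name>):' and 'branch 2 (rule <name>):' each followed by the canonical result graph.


O:
nodes: 0:m3, 1:m3, 2:m2, 3:m1, 4:m1
edges: (0,1,b1); (3,4,b2)
branch 1 (rule r2):
nodes: 0:m3, 2:m2, 3:m1, 4:m1
edges: (0,2,b1); (3,4,b2)
branch 2 (rule r3):
nodes: 0:m3, 1:m3, 2:m2, 3:m1, 4:m1
edges: (0,1,b1); (3,1,b1); (3,4,b1)


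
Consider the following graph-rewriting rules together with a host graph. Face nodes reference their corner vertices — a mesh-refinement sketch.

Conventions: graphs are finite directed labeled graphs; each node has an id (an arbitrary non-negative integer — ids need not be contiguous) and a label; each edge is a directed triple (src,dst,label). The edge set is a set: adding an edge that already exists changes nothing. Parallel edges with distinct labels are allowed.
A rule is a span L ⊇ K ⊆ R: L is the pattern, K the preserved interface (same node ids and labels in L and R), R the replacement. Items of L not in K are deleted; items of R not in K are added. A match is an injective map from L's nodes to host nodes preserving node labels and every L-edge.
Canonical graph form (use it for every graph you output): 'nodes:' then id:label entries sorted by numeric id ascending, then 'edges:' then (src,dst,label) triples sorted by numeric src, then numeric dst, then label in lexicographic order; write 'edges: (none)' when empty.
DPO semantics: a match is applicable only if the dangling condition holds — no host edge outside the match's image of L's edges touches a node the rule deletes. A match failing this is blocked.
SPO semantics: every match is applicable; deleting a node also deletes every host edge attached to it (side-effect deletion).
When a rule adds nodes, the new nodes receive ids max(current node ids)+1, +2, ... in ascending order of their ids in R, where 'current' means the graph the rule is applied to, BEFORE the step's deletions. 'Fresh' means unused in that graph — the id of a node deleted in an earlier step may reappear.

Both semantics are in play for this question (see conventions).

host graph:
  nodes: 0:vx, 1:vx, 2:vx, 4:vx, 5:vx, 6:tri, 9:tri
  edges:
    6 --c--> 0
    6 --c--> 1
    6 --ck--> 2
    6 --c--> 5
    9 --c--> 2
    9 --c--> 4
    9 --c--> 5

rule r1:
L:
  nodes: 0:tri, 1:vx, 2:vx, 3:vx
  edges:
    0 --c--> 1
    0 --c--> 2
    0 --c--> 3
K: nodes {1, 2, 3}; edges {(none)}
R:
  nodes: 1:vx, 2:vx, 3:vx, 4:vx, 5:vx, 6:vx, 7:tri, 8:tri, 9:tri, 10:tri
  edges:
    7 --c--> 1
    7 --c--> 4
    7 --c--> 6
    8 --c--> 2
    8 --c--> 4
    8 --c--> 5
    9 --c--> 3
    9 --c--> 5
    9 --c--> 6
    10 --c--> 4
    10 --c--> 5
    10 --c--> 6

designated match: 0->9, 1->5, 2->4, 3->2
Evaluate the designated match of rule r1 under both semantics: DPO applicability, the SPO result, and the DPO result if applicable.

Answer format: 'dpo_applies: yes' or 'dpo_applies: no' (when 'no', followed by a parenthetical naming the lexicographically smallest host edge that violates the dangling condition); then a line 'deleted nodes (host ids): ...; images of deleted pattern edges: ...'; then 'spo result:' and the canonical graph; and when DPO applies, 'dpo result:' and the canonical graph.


dpo_applies: yes
deleted nodes (host ids): 9; images of deleted pattern edges: (9,2,c); (9,4,c); (9,5,c)
spo result:
nodes: 0:vx, 1:vx, 2:vx, 4:vx, 5:vx, 6:tri, 10:vx, 11:vx, 12:vx, 13:tri, 14:tri, 15:tri, 16:tri
edges: (6,0,c); (6,1,c); (6,2,ck); (6,5,c); (13,5,c); (13,10,c); (13,12,c); (14,4,c); (14,10,c); (14,11,c); (15,2,c); (15,11,c); (15,12,c); (16,10,c); (16,11,c); (16,12,c)
dpo result:
nodes: 0:vx, 1:vx, 2:vx, 4:vx, 5:vx, 6:tri, 10:vx, 11:vx, 12:vx, 13:tri, 14:tri, 15:tri, 16:tri
edges: (6,0,c); (6,1,c); (6,2,ck); (6,5,c); (13,5,c); (13,10,c); (13,12,c); (14,4,c); (14,10,c); (14,11,c); (15,2,c); (15,11,c); (15,12,c); (16,10,c); (16,11,c); (16,12,c)
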